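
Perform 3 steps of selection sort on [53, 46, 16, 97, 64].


Initial: [53, 46, 16, 97, 64]
Step 1: min=16 at 2
  Swap: [16, 46, 53, 97, 64]
Step 2: min=46 at 1
  Swap: [16, 46, 53, 97, 64]
Step 3: min=53 at 2
  Swap: [16, 46, 53, 97, 64]

After 3 steps: [16, 46, 53, 97, 64]


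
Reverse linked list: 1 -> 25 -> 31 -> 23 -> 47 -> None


Step 1: curr=1, set curr.next=prev(None) | reversed so far: 1
Step 2: curr=25, set curr.next=prev(1) | reversed so far: 25 -> 1
Step 3: curr=31, set curr.next=prev(25) | reversed so far: 31 -> 25 -> 1
Step 4: curr=23, set curr.next=prev(31) | reversed so far: 23 -> 31 -> 25 -> 1
Step 5: curr=47, set curr.next=prev(23) | reversed so far: 47 -> 23 -> 31 -> 25 -> 1

47 -> 23 -> 31 -> 25 -> 1 -> None


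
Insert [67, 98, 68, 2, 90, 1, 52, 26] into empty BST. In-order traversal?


Insert 67: root
Insert 98: R from 67
Insert 68: R from 67 -> L from 98
Insert 2: L from 67
Insert 90: R from 67 -> L from 98 -> R from 68
Insert 1: L from 67 -> L from 2
Insert 52: L from 67 -> R from 2
Insert 26: L from 67 -> R from 2 -> L from 52

In-order: [1, 2, 26, 52, 67, 68, 90, 98]


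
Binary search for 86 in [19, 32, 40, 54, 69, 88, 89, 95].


Step 1: lo=0, hi=7, mid=3, val=54
Step 2: lo=4, hi=7, mid=5, val=88
Step 3: lo=4, hi=4, mid=4, val=69

Not found


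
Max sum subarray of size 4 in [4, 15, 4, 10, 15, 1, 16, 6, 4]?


[0:4]: 33
[1:5]: 44
[2:6]: 30
[3:7]: 42
[4:8]: 38
[5:9]: 27

Max: 44 at [1:5]


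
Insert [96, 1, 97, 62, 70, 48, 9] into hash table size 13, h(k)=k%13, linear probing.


Insert 96: h=5 -> slot 5
Insert 1: h=1 -> slot 1
Insert 97: h=6 -> slot 6
Insert 62: h=10 -> slot 10
Insert 70: h=5, 2 probes -> slot 7
Insert 48: h=9 -> slot 9
Insert 9: h=9, 2 probes -> slot 11

Table: [None, 1, None, None, None, 96, 97, 70, None, 48, 62, 9, None]


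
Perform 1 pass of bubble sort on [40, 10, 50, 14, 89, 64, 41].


Initial: [40, 10, 50, 14, 89, 64, 41]
Pass 1: [10, 40, 14, 50, 64, 41, 89] (4 swaps)

After 1 pass: [10, 40, 14, 50, 64, 41, 89]


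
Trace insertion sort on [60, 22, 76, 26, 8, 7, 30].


Initial: [60, 22, 76, 26, 8, 7, 30]
Insert 22: [22, 60, 76, 26, 8, 7, 30]
Insert 76: [22, 60, 76, 26, 8, 7, 30]
Insert 26: [22, 26, 60, 76, 8, 7, 30]
Insert 8: [8, 22, 26, 60, 76, 7, 30]
Insert 7: [7, 8, 22, 26, 60, 76, 30]
Insert 30: [7, 8, 22, 26, 30, 60, 76]

Sorted: [7, 8, 22, 26, 30, 60, 76]


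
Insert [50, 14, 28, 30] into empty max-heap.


Insert 50: [50]
Insert 14: [50, 14]
Insert 28: [50, 14, 28]
Insert 30: [50, 30, 28, 14]

Final heap: [50, 30, 28, 14]


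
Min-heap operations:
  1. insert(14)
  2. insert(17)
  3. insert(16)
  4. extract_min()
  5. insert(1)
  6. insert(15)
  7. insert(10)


insert(14) -> [14]
insert(17) -> [14, 17]
insert(16) -> [14, 17, 16]
extract_min()->14, [16, 17]
insert(1) -> [1, 17, 16]
insert(15) -> [1, 15, 16, 17]
insert(10) -> [1, 10, 16, 17, 15]

Final heap: [1, 10, 16, 17, 15]


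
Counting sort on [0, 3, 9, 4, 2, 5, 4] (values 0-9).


Input: [0, 3, 9, 4, 2, 5, 4]
Counts: [1, 0, 1, 1, 2, 1, 0, 0, 0, 1]

Sorted: [0, 2, 3, 4, 4, 5, 9]


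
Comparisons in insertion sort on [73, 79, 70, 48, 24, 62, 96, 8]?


Algorithm: insertion sort
Input: [73, 79, 70, 48, 24, 62, 96, 8]
Sorted: [8, 24, 48, 62, 70, 73, 79, 96]

22


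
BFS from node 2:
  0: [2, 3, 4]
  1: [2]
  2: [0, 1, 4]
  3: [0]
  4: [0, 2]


Visit 2, enqueue [0, 1, 4]
Visit 0, enqueue [3]
Visit 1, enqueue []
Visit 4, enqueue []
Visit 3, enqueue []

BFS order: [2, 0, 1, 4, 3]


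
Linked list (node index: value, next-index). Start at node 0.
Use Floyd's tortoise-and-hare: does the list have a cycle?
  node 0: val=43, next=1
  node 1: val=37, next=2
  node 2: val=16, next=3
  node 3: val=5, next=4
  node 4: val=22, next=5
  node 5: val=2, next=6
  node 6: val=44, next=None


Floyd's tortoise (slow, +1) and hare (fast, +2):
  init: slow=0, fast=0
  step 1: slow=1, fast=2
  step 2: slow=2, fast=4
  step 3: slow=3, fast=6
  step 4: fast -> None, no cycle

Cycle: no


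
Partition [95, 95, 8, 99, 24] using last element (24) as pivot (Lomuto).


Pivot: 24
  8 <= 24: swap -> [8, 95, 95, 99, 24]
Place pivot at 1: [8, 24, 95, 99, 95]

Partitioned: [8, 24, 95, 99, 95]


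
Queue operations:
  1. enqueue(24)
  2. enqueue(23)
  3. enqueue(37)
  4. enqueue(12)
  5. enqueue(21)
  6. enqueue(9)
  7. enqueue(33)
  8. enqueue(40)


enqueue(24) -> [24]
enqueue(23) -> [24, 23]
enqueue(37) -> [24, 23, 37]
enqueue(12) -> [24, 23, 37, 12]
enqueue(21) -> [24, 23, 37, 12, 21]
enqueue(9) -> [24, 23, 37, 12, 21, 9]
enqueue(33) -> [24, 23, 37, 12, 21, 9, 33]
enqueue(40) -> [24, 23, 37, 12, 21, 9, 33, 40]

Final queue: [24, 23, 37, 12, 21, 9, 33, 40]


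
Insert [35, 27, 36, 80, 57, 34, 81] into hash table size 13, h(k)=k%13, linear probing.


Insert 35: h=9 -> slot 9
Insert 27: h=1 -> slot 1
Insert 36: h=10 -> slot 10
Insert 80: h=2 -> slot 2
Insert 57: h=5 -> slot 5
Insert 34: h=8 -> slot 8
Insert 81: h=3 -> slot 3

Table: [None, 27, 80, 81, None, 57, None, None, 34, 35, 36, None, None]


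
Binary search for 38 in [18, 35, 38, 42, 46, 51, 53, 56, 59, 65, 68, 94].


Step 1: lo=0, hi=11, mid=5, val=51
Step 2: lo=0, hi=4, mid=2, val=38

Found at index 2


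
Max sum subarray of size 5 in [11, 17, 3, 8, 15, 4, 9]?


[0:5]: 54
[1:6]: 47
[2:7]: 39

Max: 54 at [0:5]


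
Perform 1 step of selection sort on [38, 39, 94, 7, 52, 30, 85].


Initial: [38, 39, 94, 7, 52, 30, 85]
Step 1: min=7 at 3
  Swap: [7, 39, 94, 38, 52, 30, 85]

After 1 step: [7, 39, 94, 38, 52, 30, 85]


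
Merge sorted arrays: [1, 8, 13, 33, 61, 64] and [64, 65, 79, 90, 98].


Take 1 from A
Take 8 from A
Take 13 from A
Take 33 from A
Take 61 from A
Take 64 from A

Merged: [1, 8, 13, 33, 61, 64, 64, 65, 79, 90, 98]


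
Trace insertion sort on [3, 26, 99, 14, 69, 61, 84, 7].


Initial: [3, 26, 99, 14, 69, 61, 84, 7]
Insert 26: [3, 26, 99, 14, 69, 61, 84, 7]
Insert 99: [3, 26, 99, 14, 69, 61, 84, 7]
Insert 14: [3, 14, 26, 99, 69, 61, 84, 7]
Insert 69: [3, 14, 26, 69, 99, 61, 84, 7]
Insert 61: [3, 14, 26, 61, 69, 99, 84, 7]
Insert 84: [3, 14, 26, 61, 69, 84, 99, 7]
Insert 7: [3, 7, 14, 26, 61, 69, 84, 99]

Sorted: [3, 7, 14, 26, 61, 69, 84, 99]


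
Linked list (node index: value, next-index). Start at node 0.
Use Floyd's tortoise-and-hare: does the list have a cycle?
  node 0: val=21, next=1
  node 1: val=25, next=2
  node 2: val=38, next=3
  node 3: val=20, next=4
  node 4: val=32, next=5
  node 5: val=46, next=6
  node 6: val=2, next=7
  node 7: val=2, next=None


Floyd's tortoise (slow, +1) and hare (fast, +2):
  init: slow=0, fast=0
  step 1: slow=1, fast=2
  step 2: slow=2, fast=4
  step 3: slow=3, fast=6
  step 4: fast 6->7->None, no cycle

Cycle: no


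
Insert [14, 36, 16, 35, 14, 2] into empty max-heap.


Insert 14: [14]
Insert 36: [36, 14]
Insert 16: [36, 14, 16]
Insert 35: [36, 35, 16, 14]
Insert 14: [36, 35, 16, 14, 14]
Insert 2: [36, 35, 16, 14, 14, 2]

Final heap: [36, 35, 16, 14, 14, 2]


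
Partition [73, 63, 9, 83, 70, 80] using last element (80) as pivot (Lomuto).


Pivot: 80
  73 <= 80: advance i (no swap)
  63 <= 80: advance i (no swap)
  9 <= 80: advance i (no swap)
  70 <= 80: swap -> [73, 63, 9, 70, 83, 80]
Place pivot at 4: [73, 63, 9, 70, 80, 83]

Partitioned: [73, 63, 9, 70, 80, 83]


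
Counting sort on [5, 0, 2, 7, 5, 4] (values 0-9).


Input: [5, 0, 2, 7, 5, 4]
Counts: [1, 0, 1, 0, 1, 2, 0, 1, 0, 0]

Sorted: [0, 2, 4, 5, 5, 7]


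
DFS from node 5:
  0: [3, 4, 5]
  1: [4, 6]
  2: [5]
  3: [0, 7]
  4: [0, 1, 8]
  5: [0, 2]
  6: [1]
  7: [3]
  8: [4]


Visit 5, push [2, 0]
Visit 0, push [4, 3]
Visit 3, push [7]
Visit 7, push []
Visit 4, push [8, 1]
Visit 1, push [6]
Visit 6, push []
Visit 8, push []
Visit 2, push []

DFS order: [5, 0, 3, 7, 4, 1, 6, 8, 2]


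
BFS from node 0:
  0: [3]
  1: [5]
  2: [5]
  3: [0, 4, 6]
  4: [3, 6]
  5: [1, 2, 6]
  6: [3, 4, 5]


Visit 0, enqueue [3]
Visit 3, enqueue [4, 6]
Visit 4, enqueue []
Visit 6, enqueue [5]
Visit 5, enqueue [1, 2]
Visit 1, enqueue []
Visit 2, enqueue []

BFS order: [0, 3, 4, 6, 5, 1, 2]


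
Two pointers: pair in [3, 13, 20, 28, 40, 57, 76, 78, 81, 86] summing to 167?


lo=0(3)+hi=9(86)=89
lo=1(13)+hi=9(86)=99
lo=2(20)+hi=9(86)=106
lo=3(28)+hi=9(86)=114
lo=4(40)+hi=9(86)=126
lo=5(57)+hi=9(86)=143
lo=6(76)+hi=9(86)=162
lo=7(78)+hi=9(86)=164
lo=8(81)+hi=9(86)=167

Yes: 81+86=167


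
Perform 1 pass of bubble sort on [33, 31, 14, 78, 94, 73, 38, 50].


Initial: [33, 31, 14, 78, 94, 73, 38, 50]
Pass 1: [31, 14, 33, 78, 73, 38, 50, 94] (5 swaps)

After 1 pass: [31, 14, 33, 78, 73, 38, 50, 94]


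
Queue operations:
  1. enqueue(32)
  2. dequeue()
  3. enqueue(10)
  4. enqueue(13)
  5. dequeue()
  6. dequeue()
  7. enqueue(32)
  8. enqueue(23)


enqueue(32) -> [32]
dequeue()->32, []
enqueue(10) -> [10]
enqueue(13) -> [10, 13]
dequeue()->10, [13]
dequeue()->13, []
enqueue(32) -> [32]
enqueue(23) -> [32, 23]

Final queue: [32, 23]


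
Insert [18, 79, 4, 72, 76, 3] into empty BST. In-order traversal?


Insert 18: root
Insert 79: R from 18
Insert 4: L from 18
Insert 72: R from 18 -> L from 79
Insert 76: R from 18 -> L from 79 -> R from 72
Insert 3: L from 18 -> L from 4

In-order: [3, 4, 18, 72, 76, 79]


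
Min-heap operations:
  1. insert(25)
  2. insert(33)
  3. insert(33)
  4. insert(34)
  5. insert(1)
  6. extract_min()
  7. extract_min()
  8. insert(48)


insert(25) -> [25]
insert(33) -> [25, 33]
insert(33) -> [25, 33, 33]
insert(34) -> [25, 33, 33, 34]
insert(1) -> [1, 25, 33, 34, 33]
extract_min()->1, [25, 33, 33, 34]
extract_min()->25, [33, 33, 34]
insert(48) -> [33, 33, 34, 48]

Final heap: [33, 33, 34, 48]


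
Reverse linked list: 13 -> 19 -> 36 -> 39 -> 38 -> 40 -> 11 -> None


Step 1: curr=13, set curr.next=prev(None) | reversed so far: 13
Step 2: curr=19, set curr.next=prev(13) | reversed so far: 19 -> 13
Step 3: curr=36, set curr.next=prev(19) | reversed so far: 36 -> 19 -> 13
Step 4: curr=39, set curr.next=prev(36) | reversed so far: 39 -> 36 -> 19 -> 13
Step 5: curr=38, set curr.next=prev(39) | reversed so far: 38 -> 39 -> 36 -> 19 -> 13
Step 6: curr=40, set curr.next=prev(38) | reversed so far: 40 -> 38 -> 39 -> 36 -> 19 -> 13
Step 7: curr=11, set curr.next=prev(40) | reversed so far: 11 -> 40 -> 38 -> 39 -> 36 -> 19 -> 13

11 -> 40 -> 38 -> 39 -> 36 -> 19 -> 13 -> None


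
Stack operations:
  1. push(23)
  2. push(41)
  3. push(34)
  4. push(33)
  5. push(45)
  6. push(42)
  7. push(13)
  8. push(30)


push(23) -> [23]
push(41) -> [23, 41]
push(34) -> [23, 41, 34]
push(33) -> [23, 41, 34, 33]
push(45) -> [23, 41, 34, 33, 45]
push(42) -> [23, 41, 34, 33, 45, 42]
push(13) -> [23, 41, 34, 33, 45, 42, 13]
push(30) -> [23, 41, 34, 33, 45, 42, 13, 30]

Final stack: [23, 41, 34, 33, 45, 42, 13, 30]


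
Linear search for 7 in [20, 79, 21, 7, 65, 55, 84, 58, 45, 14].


i=0: 20!=7
i=1: 79!=7
i=2: 21!=7
i=3: 7==7 found!

Found at 3, 4 comps


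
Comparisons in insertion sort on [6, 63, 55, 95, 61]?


Algorithm: insertion sort
Input: [6, 63, 55, 95, 61]
Sorted: [6, 55, 61, 63, 95]

7


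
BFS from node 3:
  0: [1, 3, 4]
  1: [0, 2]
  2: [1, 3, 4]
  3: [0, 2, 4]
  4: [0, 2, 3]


Visit 3, enqueue [0, 2, 4]
Visit 0, enqueue [1]
Visit 2, enqueue []
Visit 4, enqueue []
Visit 1, enqueue []

BFS order: [3, 0, 2, 4, 1]


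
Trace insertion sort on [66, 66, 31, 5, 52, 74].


Initial: [66, 66, 31, 5, 52, 74]
Insert 66: [66, 66, 31, 5, 52, 74]
Insert 31: [31, 66, 66, 5, 52, 74]
Insert 5: [5, 31, 66, 66, 52, 74]
Insert 52: [5, 31, 52, 66, 66, 74]
Insert 74: [5, 31, 52, 66, 66, 74]

Sorted: [5, 31, 52, 66, 66, 74]


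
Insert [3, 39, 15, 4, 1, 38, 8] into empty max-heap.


Insert 3: [3]
Insert 39: [39, 3]
Insert 15: [39, 3, 15]
Insert 4: [39, 4, 15, 3]
Insert 1: [39, 4, 15, 3, 1]
Insert 38: [39, 4, 38, 3, 1, 15]
Insert 8: [39, 4, 38, 3, 1, 15, 8]

Final heap: [39, 4, 38, 3, 1, 15, 8]


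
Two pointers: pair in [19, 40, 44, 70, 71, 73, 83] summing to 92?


lo=0(19)+hi=6(83)=102
lo=0(19)+hi=5(73)=92

Yes: 19+73=92


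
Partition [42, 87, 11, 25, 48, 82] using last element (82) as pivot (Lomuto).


Pivot: 82
  42 <= 82: advance i (no swap)
  11 <= 82: swap -> [42, 11, 87, 25, 48, 82]
  25 <= 82: swap -> [42, 11, 25, 87, 48, 82]
  48 <= 82: swap -> [42, 11, 25, 48, 87, 82]
Place pivot at 4: [42, 11, 25, 48, 82, 87]

Partitioned: [42, 11, 25, 48, 82, 87]


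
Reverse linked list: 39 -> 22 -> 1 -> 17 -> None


Step 1: curr=39, set curr.next=prev(None) | reversed so far: 39
Step 2: curr=22, set curr.next=prev(39) | reversed so far: 22 -> 39
Step 3: curr=1, set curr.next=prev(22) | reversed so far: 1 -> 22 -> 39
Step 4: curr=17, set curr.next=prev(1) | reversed so far: 17 -> 1 -> 22 -> 39

17 -> 1 -> 22 -> 39 -> None


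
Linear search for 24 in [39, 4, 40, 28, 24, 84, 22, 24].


i=0: 39!=24
i=1: 4!=24
i=2: 40!=24
i=3: 28!=24
i=4: 24==24 found!

Found at 4, 5 comps


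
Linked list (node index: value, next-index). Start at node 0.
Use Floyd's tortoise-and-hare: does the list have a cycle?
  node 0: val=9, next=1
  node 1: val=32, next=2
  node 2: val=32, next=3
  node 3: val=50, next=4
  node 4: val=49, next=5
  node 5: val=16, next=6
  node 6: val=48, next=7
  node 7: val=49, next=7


Floyd's tortoise (slow, +1) and hare (fast, +2):
  init: slow=0, fast=0
  step 1: slow=1, fast=2
  step 2: slow=2, fast=4
  step 3: slow=3, fast=6
  step 4: slow=4, fast=7
  step 5: slow=5, fast=7
  step 6: slow=6, fast=7
  step 7: slow=7, fast=7
  slow == fast at node 7: cycle detected

Cycle: yes


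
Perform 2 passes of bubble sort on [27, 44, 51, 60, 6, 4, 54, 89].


Initial: [27, 44, 51, 60, 6, 4, 54, 89]
Pass 1: [27, 44, 51, 6, 4, 54, 60, 89] (3 swaps)
Pass 2: [27, 44, 6, 4, 51, 54, 60, 89] (2 swaps)

After 2 passes: [27, 44, 6, 4, 51, 54, 60, 89]


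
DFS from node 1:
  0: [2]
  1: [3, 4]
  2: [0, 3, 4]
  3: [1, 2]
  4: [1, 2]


Visit 1, push [4, 3]
Visit 3, push [2]
Visit 2, push [4, 0]
Visit 0, push []
Visit 4, push []

DFS order: [1, 3, 2, 0, 4]


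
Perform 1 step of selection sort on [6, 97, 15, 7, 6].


Initial: [6, 97, 15, 7, 6]
Step 1: min=6 at 0
  Swap: [6, 97, 15, 7, 6]

After 1 step: [6, 97, 15, 7, 6]


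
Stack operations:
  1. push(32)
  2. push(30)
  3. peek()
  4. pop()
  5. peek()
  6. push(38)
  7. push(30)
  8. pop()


push(32) -> [32]
push(30) -> [32, 30]
peek()->30
pop()->30, [32]
peek()->32
push(38) -> [32, 38]
push(30) -> [32, 38, 30]
pop()->30, [32, 38]

Final stack: [32, 38]


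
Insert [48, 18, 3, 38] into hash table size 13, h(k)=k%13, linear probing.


Insert 48: h=9 -> slot 9
Insert 18: h=5 -> slot 5
Insert 3: h=3 -> slot 3
Insert 38: h=12 -> slot 12

Table: [None, None, None, 3, None, 18, None, None, None, 48, None, None, 38]


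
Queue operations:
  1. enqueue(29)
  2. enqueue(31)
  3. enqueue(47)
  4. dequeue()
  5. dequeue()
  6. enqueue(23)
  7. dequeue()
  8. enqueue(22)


enqueue(29) -> [29]
enqueue(31) -> [29, 31]
enqueue(47) -> [29, 31, 47]
dequeue()->29, [31, 47]
dequeue()->31, [47]
enqueue(23) -> [47, 23]
dequeue()->47, [23]
enqueue(22) -> [23, 22]

Final queue: [23, 22]


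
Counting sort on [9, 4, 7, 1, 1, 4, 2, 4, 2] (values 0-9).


Input: [9, 4, 7, 1, 1, 4, 2, 4, 2]
Counts: [0, 2, 2, 0, 3, 0, 0, 1, 0, 1]

Sorted: [1, 1, 2, 2, 4, 4, 4, 7, 9]


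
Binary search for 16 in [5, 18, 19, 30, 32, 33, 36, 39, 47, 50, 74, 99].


Step 1: lo=0, hi=11, mid=5, val=33
Step 2: lo=0, hi=4, mid=2, val=19
Step 3: lo=0, hi=1, mid=0, val=5
Step 4: lo=1, hi=1, mid=1, val=18

Not found


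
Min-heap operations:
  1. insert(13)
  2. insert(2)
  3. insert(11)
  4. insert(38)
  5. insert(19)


insert(13) -> [13]
insert(2) -> [2, 13]
insert(11) -> [2, 13, 11]
insert(38) -> [2, 13, 11, 38]
insert(19) -> [2, 13, 11, 38, 19]

Final heap: [2, 13, 11, 38, 19]


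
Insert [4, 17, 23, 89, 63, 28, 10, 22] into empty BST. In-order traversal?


Insert 4: root
Insert 17: R from 4
Insert 23: R from 4 -> R from 17
Insert 89: R from 4 -> R from 17 -> R from 23
Insert 63: R from 4 -> R from 17 -> R from 23 -> L from 89
Insert 28: R from 4 -> R from 17 -> R from 23 -> L from 89 -> L from 63
Insert 10: R from 4 -> L from 17
Insert 22: R from 4 -> R from 17 -> L from 23

In-order: [4, 10, 17, 22, 23, 28, 63, 89]


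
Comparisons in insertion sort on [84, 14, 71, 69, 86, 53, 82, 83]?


Algorithm: insertion sort
Input: [84, 14, 71, 69, 86, 53, 82, 83]
Sorted: [14, 53, 69, 71, 82, 83, 84, 86]

18


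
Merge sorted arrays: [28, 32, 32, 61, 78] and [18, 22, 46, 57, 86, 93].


Take 18 from B
Take 22 from B
Take 28 from A
Take 32 from A
Take 32 from A
Take 46 from B
Take 57 from B
Take 61 from A
Take 78 from A

Merged: [18, 22, 28, 32, 32, 46, 57, 61, 78, 86, 93]


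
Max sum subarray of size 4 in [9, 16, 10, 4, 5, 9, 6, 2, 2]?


[0:4]: 39
[1:5]: 35
[2:6]: 28
[3:7]: 24
[4:8]: 22
[5:9]: 19

Max: 39 at [0:4]


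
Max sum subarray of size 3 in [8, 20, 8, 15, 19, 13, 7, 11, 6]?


[0:3]: 36
[1:4]: 43
[2:5]: 42
[3:6]: 47
[4:7]: 39
[5:8]: 31
[6:9]: 24

Max: 47 at [3:6]


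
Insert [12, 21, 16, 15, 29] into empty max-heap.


Insert 12: [12]
Insert 21: [21, 12]
Insert 16: [21, 12, 16]
Insert 15: [21, 15, 16, 12]
Insert 29: [29, 21, 16, 12, 15]

Final heap: [29, 21, 16, 12, 15]


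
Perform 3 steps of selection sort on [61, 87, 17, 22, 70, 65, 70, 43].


Initial: [61, 87, 17, 22, 70, 65, 70, 43]
Step 1: min=17 at 2
  Swap: [17, 87, 61, 22, 70, 65, 70, 43]
Step 2: min=22 at 3
  Swap: [17, 22, 61, 87, 70, 65, 70, 43]
Step 3: min=43 at 7
  Swap: [17, 22, 43, 87, 70, 65, 70, 61]

After 3 steps: [17, 22, 43, 87, 70, 65, 70, 61]


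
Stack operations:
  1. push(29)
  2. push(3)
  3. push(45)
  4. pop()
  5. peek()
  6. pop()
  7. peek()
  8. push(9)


push(29) -> [29]
push(3) -> [29, 3]
push(45) -> [29, 3, 45]
pop()->45, [29, 3]
peek()->3
pop()->3, [29]
peek()->29
push(9) -> [29, 9]

Final stack: [29, 9]


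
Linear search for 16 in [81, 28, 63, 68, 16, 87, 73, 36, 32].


i=0: 81!=16
i=1: 28!=16
i=2: 63!=16
i=3: 68!=16
i=4: 16==16 found!

Found at 4, 5 comps


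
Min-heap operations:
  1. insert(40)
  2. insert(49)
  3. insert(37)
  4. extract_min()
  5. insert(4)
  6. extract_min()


insert(40) -> [40]
insert(49) -> [40, 49]
insert(37) -> [37, 49, 40]
extract_min()->37, [40, 49]
insert(4) -> [4, 49, 40]
extract_min()->4, [40, 49]

Final heap: [40, 49]


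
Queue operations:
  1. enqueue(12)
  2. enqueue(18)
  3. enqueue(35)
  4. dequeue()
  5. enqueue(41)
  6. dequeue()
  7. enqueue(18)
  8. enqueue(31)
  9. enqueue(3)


enqueue(12) -> [12]
enqueue(18) -> [12, 18]
enqueue(35) -> [12, 18, 35]
dequeue()->12, [18, 35]
enqueue(41) -> [18, 35, 41]
dequeue()->18, [35, 41]
enqueue(18) -> [35, 41, 18]
enqueue(31) -> [35, 41, 18, 31]
enqueue(3) -> [35, 41, 18, 31, 3]

Final queue: [35, 41, 18, 31, 3]


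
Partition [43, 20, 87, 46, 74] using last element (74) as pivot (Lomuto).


Pivot: 74
  43 <= 74: advance i (no swap)
  20 <= 74: advance i (no swap)
  46 <= 74: swap -> [43, 20, 46, 87, 74]
Place pivot at 3: [43, 20, 46, 74, 87]

Partitioned: [43, 20, 46, 74, 87]


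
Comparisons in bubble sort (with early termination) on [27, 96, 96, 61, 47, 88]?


Algorithm: bubble sort (with early termination)
Input: [27, 96, 96, 61, 47, 88]
Sorted: [27, 47, 61, 88, 96, 96]

14


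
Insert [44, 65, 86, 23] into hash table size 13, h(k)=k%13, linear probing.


Insert 44: h=5 -> slot 5
Insert 65: h=0 -> slot 0
Insert 86: h=8 -> slot 8
Insert 23: h=10 -> slot 10

Table: [65, None, None, None, None, 44, None, None, 86, None, 23, None, None]


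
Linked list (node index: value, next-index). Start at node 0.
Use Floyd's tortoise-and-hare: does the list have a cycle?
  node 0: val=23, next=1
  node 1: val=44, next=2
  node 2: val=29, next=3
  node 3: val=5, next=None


Floyd's tortoise (slow, +1) and hare (fast, +2):
  init: slow=0, fast=0
  step 1: slow=1, fast=2
  step 2: fast 2->3->None, no cycle

Cycle: no


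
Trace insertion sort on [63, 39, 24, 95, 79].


Initial: [63, 39, 24, 95, 79]
Insert 39: [39, 63, 24, 95, 79]
Insert 24: [24, 39, 63, 95, 79]
Insert 95: [24, 39, 63, 95, 79]
Insert 79: [24, 39, 63, 79, 95]

Sorted: [24, 39, 63, 79, 95]


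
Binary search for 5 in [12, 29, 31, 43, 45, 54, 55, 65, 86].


Step 1: lo=0, hi=8, mid=4, val=45
Step 2: lo=0, hi=3, mid=1, val=29
Step 3: lo=0, hi=0, mid=0, val=12

Not found


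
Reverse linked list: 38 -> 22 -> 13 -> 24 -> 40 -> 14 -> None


Step 1: curr=38, set curr.next=prev(None) | reversed so far: 38
Step 2: curr=22, set curr.next=prev(38) | reversed so far: 22 -> 38
Step 3: curr=13, set curr.next=prev(22) | reversed so far: 13 -> 22 -> 38
Step 4: curr=24, set curr.next=prev(13) | reversed so far: 24 -> 13 -> 22 -> 38
Step 5: curr=40, set curr.next=prev(24) | reversed so far: 40 -> 24 -> 13 -> 22 -> 38
Step 6: curr=14, set curr.next=prev(40) | reversed so far: 14 -> 40 -> 24 -> 13 -> 22 -> 38

14 -> 40 -> 24 -> 13 -> 22 -> 38 -> None


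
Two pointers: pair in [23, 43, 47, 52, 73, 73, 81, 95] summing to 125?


lo=0(23)+hi=7(95)=118
lo=1(43)+hi=7(95)=138
lo=1(43)+hi=6(81)=124
lo=2(47)+hi=6(81)=128
lo=2(47)+hi=5(73)=120
lo=3(52)+hi=5(73)=125

Yes: 52+73=125


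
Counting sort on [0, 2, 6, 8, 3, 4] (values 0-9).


Input: [0, 2, 6, 8, 3, 4]
Counts: [1, 0, 1, 1, 1, 0, 1, 0, 1, 0]

Sorted: [0, 2, 3, 4, 6, 8]


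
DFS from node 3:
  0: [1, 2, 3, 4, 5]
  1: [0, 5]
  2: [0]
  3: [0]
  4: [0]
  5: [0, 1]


Visit 3, push [0]
Visit 0, push [5, 4, 2, 1]
Visit 1, push [5]
Visit 5, push []
Visit 2, push []
Visit 4, push []

DFS order: [3, 0, 1, 5, 2, 4]


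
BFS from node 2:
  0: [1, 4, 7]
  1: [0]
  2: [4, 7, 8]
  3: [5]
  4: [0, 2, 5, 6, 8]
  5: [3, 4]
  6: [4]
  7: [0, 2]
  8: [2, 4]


Visit 2, enqueue [4, 7, 8]
Visit 4, enqueue [0, 5, 6]
Visit 7, enqueue []
Visit 8, enqueue []
Visit 0, enqueue [1]
Visit 5, enqueue [3]
Visit 6, enqueue []
Visit 1, enqueue []
Visit 3, enqueue []

BFS order: [2, 4, 7, 8, 0, 5, 6, 1, 3]


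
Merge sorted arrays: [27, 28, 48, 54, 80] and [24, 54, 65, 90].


Take 24 from B
Take 27 from A
Take 28 from A
Take 48 from A
Take 54 from A
Take 54 from B
Take 65 from B
Take 80 from A

Merged: [24, 27, 28, 48, 54, 54, 65, 80, 90]


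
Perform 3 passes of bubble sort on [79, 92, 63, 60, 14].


Initial: [79, 92, 63, 60, 14]
Pass 1: [79, 63, 60, 14, 92] (3 swaps)
Pass 2: [63, 60, 14, 79, 92] (3 swaps)
Pass 3: [60, 14, 63, 79, 92] (2 swaps)

After 3 passes: [60, 14, 63, 79, 92]


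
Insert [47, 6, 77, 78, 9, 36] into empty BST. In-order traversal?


Insert 47: root
Insert 6: L from 47
Insert 77: R from 47
Insert 78: R from 47 -> R from 77
Insert 9: L from 47 -> R from 6
Insert 36: L from 47 -> R from 6 -> R from 9

In-order: [6, 9, 36, 47, 77, 78]


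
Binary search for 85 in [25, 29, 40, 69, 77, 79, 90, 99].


Step 1: lo=0, hi=7, mid=3, val=69
Step 2: lo=4, hi=7, mid=5, val=79
Step 3: lo=6, hi=7, mid=6, val=90

Not found


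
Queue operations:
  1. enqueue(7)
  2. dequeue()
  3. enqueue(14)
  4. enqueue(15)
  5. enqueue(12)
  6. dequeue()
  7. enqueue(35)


enqueue(7) -> [7]
dequeue()->7, []
enqueue(14) -> [14]
enqueue(15) -> [14, 15]
enqueue(12) -> [14, 15, 12]
dequeue()->14, [15, 12]
enqueue(35) -> [15, 12, 35]

Final queue: [15, 12, 35]


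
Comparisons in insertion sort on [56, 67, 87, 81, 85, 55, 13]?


Algorithm: insertion sort
Input: [56, 67, 87, 81, 85, 55, 13]
Sorted: [13, 55, 56, 67, 81, 85, 87]

17


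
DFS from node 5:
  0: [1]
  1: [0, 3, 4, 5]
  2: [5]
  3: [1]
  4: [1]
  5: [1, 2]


Visit 5, push [2, 1]
Visit 1, push [4, 3, 0]
Visit 0, push []
Visit 3, push []
Visit 4, push []
Visit 2, push []

DFS order: [5, 1, 0, 3, 4, 2]


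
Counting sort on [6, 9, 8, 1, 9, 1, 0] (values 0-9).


Input: [6, 9, 8, 1, 9, 1, 0]
Counts: [1, 2, 0, 0, 0, 0, 1, 0, 1, 2]

Sorted: [0, 1, 1, 6, 8, 9, 9]


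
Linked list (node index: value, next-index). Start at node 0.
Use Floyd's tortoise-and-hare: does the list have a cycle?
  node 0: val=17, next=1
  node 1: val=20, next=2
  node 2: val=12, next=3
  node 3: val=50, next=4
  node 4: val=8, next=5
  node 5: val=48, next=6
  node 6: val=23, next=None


Floyd's tortoise (slow, +1) and hare (fast, +2):
  init: slow=0, fast=0
  step 1: slow=1, fast=2
  step 2: slow=2, fast=4
  step 3: slow=3, fast=6
  step 4: fast -> None, no cycle

Cycle: no


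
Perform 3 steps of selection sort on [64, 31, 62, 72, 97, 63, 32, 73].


Initial: [64, 31, 62, 72, 97, 63, 32, 73]
Step 1: min=31 at 1
  Swap: [31, 64, 62, 72, 97, 63, 32, 73]
Step 2: min=32 at 6
  Swap: [31, 32, 62, 72, 97, 63, 64, 73]
Step 3: min=62 at 2
  Swap: [31, 32, 62, 72, 97, 63, 64, 73]

After 3 steps: [31, 32, 62, 72, 97, 63, 64, 73]


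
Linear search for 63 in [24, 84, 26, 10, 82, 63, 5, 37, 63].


i=0: 24!=63
i=1: 84!=63
i=2: 26!=63
i=3: 10!=63
i=4: 82!=63
i=5: 63==63 found!

Found at 5, 6 comps


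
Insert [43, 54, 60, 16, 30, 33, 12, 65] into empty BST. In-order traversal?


Insert 43: root
Insert 54: R from 43
Insert 60: R from 43 -> R from 54
Insert 16: L from 43
Insert 30: L from 43 -> R from 16
Insert 33: L from 43 -> R from 16 -> R from 30
Insert 12: L from 43 -> L from 16
Insert 65: R from 43 -> R from 54 -> R from 60

In-order: [12, 16, 30, 33, 43, 54, 60, 65]


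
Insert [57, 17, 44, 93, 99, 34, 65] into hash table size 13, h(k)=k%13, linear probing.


Insert 57: h=5 -> slot 5
Insert 17: h=4 -> slot 4
Insert 44: h=5, 1 probes -> slot 6
Insert 93: h=2 -> slot 2
Insert 99: h=8 -> slot 8
Insert 34: h=8, 1 probes -> slot 9
Insert 65: h=0 -> slot 0

Table: [65, None, 93, None, 17, 57, 44, None, 99, 34, None, None, None]


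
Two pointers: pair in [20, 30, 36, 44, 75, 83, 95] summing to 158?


lo=0(20)+hi=6(95)=115
lo=1(30)+hi=6(95)=125
lo=2(36)+hi=6(95)=131
lo=3(44)+hi=6(95)=139
lo=4(75)+hi=6(95)=170
lo=4(75)+hi=5(83)=158

Yes: 75+83=158


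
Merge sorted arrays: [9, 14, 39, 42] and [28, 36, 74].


Take 9 from A
Take 14 from A
Take 28 from B
Take 36 from B
Take 39 from A
Take 42 from A

Merged: [9, 14, 28, 36, 39, 42, 74]


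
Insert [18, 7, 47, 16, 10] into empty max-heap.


Insert 18: [18]
Insert 7: [18, 7]
Insert 47: [47, 7, 18]
Insert 16: [47, 16, 18, 7]
Insert 10: [47, 16, 18, 7, 10]

Final heap: [47, 16, 18, 7, 10]


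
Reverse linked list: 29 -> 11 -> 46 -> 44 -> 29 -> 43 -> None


Step 1: curr=29, set curr.next=prev(None) | reversed so far: 29
Step 2: curr=11, set curr.next=prev(29) | reversed so far: 11 -> 29
Step 3: curr=46, set curr.next=prev(11) | reversed so far: 46 -> 11 -> 29
Step 4: curr=44, set curr.next=prev(46) | reversed so far: 44 -> 46 -> 11 -> 29
Step 5: curr=29, set curr.next=prev(44) | reversed so far: 29 -> 44 -> 46 -> 11 -> 29
Step 6: curr=43, set curr.next=prev(29) | reversed so far: 43 -> 29 -> 44 -> 46 -> 11 -> 29

43 -> 29 -> 44 -> 46 -> 11 -> 29 -> None


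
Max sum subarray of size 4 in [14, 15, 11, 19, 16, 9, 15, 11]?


[0:4]: 59
[1:5]: 61
[2:6]: 55
[3:7]: 59
[4:8]: 51

Max: 61 at [1:5]


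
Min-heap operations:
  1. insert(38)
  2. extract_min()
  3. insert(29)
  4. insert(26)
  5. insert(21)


insert(38) -> [38]
extract_min()->38, []
insert(29) -> [29]
insert(26) -> [26, 29]
insert(21) -> [21, 29, 26]

Final heap: [21, 29, 26]


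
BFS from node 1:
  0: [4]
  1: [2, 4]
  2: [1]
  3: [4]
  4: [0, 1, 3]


Visit 1, enqueue [2, 4]
Visit 2, enqueue []
Visit 4, enqueue [0, 3]
Visit 0, enqueue []
Visit 3, enqueue []

BFS order: [1, 2, 4, 0, 3]


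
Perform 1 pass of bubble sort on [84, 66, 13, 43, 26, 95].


Initial: [84, 66, 13, 43, 26, 95]
Pass 1: [66, 13, 43, 26, 84, 95] (4 swaps)

After 1 pass: [66, 13, 43, 26, 84, 95]


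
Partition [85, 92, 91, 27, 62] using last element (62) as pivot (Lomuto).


Pivot: 62
  27 <= 62: swap -> [27, 92, 91, 85, 62]
Place pivot at 1: [27, 62, 91, 85, 92]

Partitioned: [27, 62, 91, 85, 92]


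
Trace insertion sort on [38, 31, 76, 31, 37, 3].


Initial: [38, 31, 76, 31, 37, 3]
Insert 31: [31, 38, 76, 31, 37, 3]
Insert 76: [31, 38, 76, 31, 37, 3]
Insert 31: [31, 31, 38, 76, 37, 3]
Insert 37: [31, 31, 37, 38, 76, 3]
Insert 3: [3, 31, 31, 37, 38, 76]

Sorted: [3, 31, 31, 37, 38, 76]


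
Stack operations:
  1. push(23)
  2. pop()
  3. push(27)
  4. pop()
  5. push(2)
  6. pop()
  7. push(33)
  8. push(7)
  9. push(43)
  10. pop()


push(23) -> [23]
pop()->23, []
push(27) -> [27]
pop()->27, []
push(2) -> [2]
pop()->2, []
push(33) -> [33]
push(7) -> [33, 7]
push(43) -> [33, 7, 43]
pop()->43, [33, 7]

Final stack: [33, 7]


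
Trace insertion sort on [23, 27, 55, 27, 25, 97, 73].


Initial: [23, 27, 55, 27, 25, 97, 73]
Insert 27: [23, 27, 55, 27, 25, 97, 73]
Insert 55: [23, 27, 55, 27, 25, 97, 73]
Insert 27: [23, 27, 27, 55, 25, 97, 73]
Insert 25: [23, 25, 27, 27, 55, 97, 73]
Insert 97: [23, 25, 27, 27, 55, 97, 73]
Insert 73: [23, 25, 27, 27, 55, 73, 97]

Sorted: [23, 25, 27, 27, 55, 73, 97]


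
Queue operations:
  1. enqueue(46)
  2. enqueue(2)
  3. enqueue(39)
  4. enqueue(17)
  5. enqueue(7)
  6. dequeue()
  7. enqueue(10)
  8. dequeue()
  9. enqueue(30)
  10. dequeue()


enqueue(46) -> [46]
enqueue(2) -> [46, 2]
enqueue(39) -> [46, 2, 39]
enqueue(17) -> [46, 2, 39, 17]
enqueue(7) -> [46, 2, 39, 17, 7]
dequeue()->46, [2, 39, 17, 7]
enqueue(10) -> [2, 39, 17, 7, 10]
dequeue()->2, [39, 17, 7, 10]
enqueue(30) -> [39, 17, 7, 10, 30]
dequeue()->39, [17, 7, 10, 30]

Final queue: [17, 7, 10, 30]


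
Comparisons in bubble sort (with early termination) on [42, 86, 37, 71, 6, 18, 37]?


Algorithm: bubble sort (with early termination)
Input: [42, 86, 37, 71, 6, 18, 37]
Sorted: [6, 18, 37, 37, 42, 71, 86]

20


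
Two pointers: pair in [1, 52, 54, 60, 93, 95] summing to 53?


lo=0(1)+hi=5(95)=96
lo=0(1)+hi=4(93)=94
lo=0(1)+hi=3(60)=61
lo=0(1)+hi=2(54)=55
lo=0(1)+hi=1(52)=53

Yes: 1+52=53


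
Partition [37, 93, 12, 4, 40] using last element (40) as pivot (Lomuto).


Pivot: 40
  37 <= 40: advance i (no swap)
  12 <= 40: swap -> [37, 12, 93, 4, 40]
  4 <= 40: swap -> [37, 12, 4, 93, 40]
Place pivot at 3: [37, 12, 4, 40, 93]

Partitioned: [37, 12, 4, 40, 93]


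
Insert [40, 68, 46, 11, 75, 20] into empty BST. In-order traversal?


Insert 40: root
Insert 68: R from 40
Insert 46: R from 40 -> L from 68
Insert 11: L from 40
Insert 75: R from 40 -> R from 68
Insert 20: L from 40 -> R from 11

In-order: [11, 20, 40, 46, 68, 75]


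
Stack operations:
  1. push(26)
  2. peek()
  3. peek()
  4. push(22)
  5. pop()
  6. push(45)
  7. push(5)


push(26) -> [26]
peek()->26
peek()->26
push(22) -> [26, 22]
pop()->22, [26]
push(45) -> [26, 45]
push(5) -> [26, 45, 5]

Final stack: [26, 45, 5]


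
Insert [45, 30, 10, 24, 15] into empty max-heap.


Insert 45: [45]
Insert 30: [45, 30]
Insert 10: [45, 30, 10]
Insert 24: [45, 30, 10, 24]
Insert 15: [45, 30, 10, 24, 15]

Final heap: [45, 30, 10, 24, 15]


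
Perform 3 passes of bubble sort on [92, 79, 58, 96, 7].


Initial: [92, 79, 58, 96, 7]
Pass 1: [79, 58, 92, 7, 96] (3 swaps)
Pass 2: [58, 79, 7, 92, 96] (2 swaps)
Pass 3: [58, 7, 79, 92, 96] (1 swaps)

After 3 passes: [58, 7, 79, 92, 96]


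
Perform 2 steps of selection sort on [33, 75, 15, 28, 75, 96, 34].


Initial: [33, 75, 15, 28, 75, 96, 34]
Step 1: min=15 at 2
  Swap: [15, 75, 33, 28, 75, 96, 34]
Step 2: min=28 at 3
  Swap: [15, 28, 33, 75, 75, 96, 34]

After 2 steps: [15, 28, 33, 75, 75, 96, 34]


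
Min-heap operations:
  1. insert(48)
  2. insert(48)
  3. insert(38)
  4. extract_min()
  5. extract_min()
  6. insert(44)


insert(48) -> [48]
insert(48) -> [48, 48]
insert(38) -> [38, 48, 48]
extract_min()->38, [48, 48]
extract_min()->48, [48]
insert(44) -> [44, 48]

Final heap: [44, 48]


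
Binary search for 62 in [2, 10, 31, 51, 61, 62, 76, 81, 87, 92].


Step 1: lo=0, hi=9, mid=4, val=61
Step 2: lo=5, hi=9, mid=7, val=81
Step 3: lo=5, hi=6, mid=5, val=62

Found at index 5


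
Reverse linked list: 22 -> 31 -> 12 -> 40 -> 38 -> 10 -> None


Step 1: curr=22, set curr.next=prev(None) | reversed so far: 22
Step 2: curr=31, set curr.next=prev(22) | reversed so far: 31 -> 22
Step 3: curr=12, set curr.next=prev(31) | reversed so far: 12 -> 31 -> 22
Step 4: curr=40, set curr.next=prev(12) | reversed so far: 40 -> 12 -> 31 -> 22
Step 5: curr=38, set curr.next=prev(40) | reversed so far: 38 -> 40 -> 12 -> 31 -> 22
Step 6: curr=10, set curr.next=prev(38) | reversed so far: 10 -> 38 -> 40 -> 12 -> 31 -> 22

10 -> 38 -> 40 -> 12 -> 31 -> 22 -> None


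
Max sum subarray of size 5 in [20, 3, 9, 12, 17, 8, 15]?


[0:5]: 61
[1:6]: 49
[2:7]: 61

Max: 61 at [0:5]


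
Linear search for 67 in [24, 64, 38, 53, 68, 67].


i=0: 24!=67
i=1: 64!=67
i=2: 38!=67
i=3: 53!=67
i=4: 68!=67
i=5: 67==67 found!

Found at 5, 6 comps


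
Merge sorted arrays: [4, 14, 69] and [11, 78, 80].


Take 4 from A
Take 11 from B
Take 14 from A
Take 69 from A

Merged: [4, 11, 14, 69, 78, 80]


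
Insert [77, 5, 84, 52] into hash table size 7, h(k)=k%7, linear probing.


Insert 77: h=0 -> slot 0
Insert 5: h=5 -> slot 5
Insert 84: h=0, 1 probes -> slot 1
Insert 52: h=3 -> slot 3

Table: [77, 84, None, 52, None, 5, None]


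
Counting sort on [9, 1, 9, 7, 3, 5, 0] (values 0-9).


Input: [9, 1, 9, 7, 3, 5, 0]
Counts: [1, 1, 0, 1, 0, 1, 0, 1, 0, 2]

Sorted: [0, 1, 3, 5, 7, 9, 9]


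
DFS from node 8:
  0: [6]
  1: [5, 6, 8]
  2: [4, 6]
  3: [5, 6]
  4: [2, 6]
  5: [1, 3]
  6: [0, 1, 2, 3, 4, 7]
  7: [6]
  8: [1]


Visit 8, push [1]
Visit 1, push [6, 5]
Visit 5, push [3]
Visit 3, push [6]
Visit 6, push [7, 4, 2, 0]
Visit 0, push []
Visit 2, push [4]
Visit 4, push []
Visit 7, push []

DFS order: [8, 1, 5, 3, 6, 0, 2, 4, 7]


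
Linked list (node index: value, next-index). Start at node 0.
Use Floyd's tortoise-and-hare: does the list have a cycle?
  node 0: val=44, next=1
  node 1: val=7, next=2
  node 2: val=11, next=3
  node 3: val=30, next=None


Floyd's tortoise (slow, +1) and hare (fast, +2):
  init: slow=0, fast=0
  step 1: slow=1, fast=2
  step 2: fast 2->3->None, no cycle

Cycle: no


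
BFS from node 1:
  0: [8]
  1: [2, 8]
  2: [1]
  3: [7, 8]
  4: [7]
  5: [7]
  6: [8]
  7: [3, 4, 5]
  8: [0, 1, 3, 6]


Visit 1, enqueue [2, 8]
Visit 2, enqueue []
Visit 8, enqueue [0, 3, 6]
Visit 0, enqueue []
Visit 3, enqueue [7]
Visit 6, enqueue []
Visit 7, enqueue [4, 5]
Visit 4, enqueue []
Visit 5, enqueue []

BFS order: [1, 2, 8, 0, 3, 6, 7, 4, 5]


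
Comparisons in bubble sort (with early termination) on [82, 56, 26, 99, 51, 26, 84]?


Algorithm: bubble sort (with early termination)
Input: [82, 56, 26, 99, 51, 26, 84]
Sorted: [26, 26, 51, 56, 82, 84, 99]

20


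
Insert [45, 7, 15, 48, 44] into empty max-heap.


Insert 45: [45]
Insert 7: [45, 7]
Insert 15: [45, 7, 15]
Insert 48: [48, 45, 15, 7]
Insert 44: [48, 45, 15, 7, 44]

Final heap: [48, 45, 15, 7, 44]


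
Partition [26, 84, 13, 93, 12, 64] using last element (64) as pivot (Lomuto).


Pivot: 64
  26 <= 64: advance i (no swap)
  13 <= 64: swap -> [26, 13, 84, 93, 12, 64]
  12 <= 64: swap -> [26, 13, 12, 93, 84, 64]
Place pivot at 3: [26, 13, 12, 64, 84, 93]

Partitioned: [26, 13, 12, 64, 84, 93]


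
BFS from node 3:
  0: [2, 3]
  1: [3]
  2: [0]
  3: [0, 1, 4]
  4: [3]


Visit 3, enqueue [0, 1, 4]
Visit 0, enqueue [2]
Visit 1, enqueue []
Visit 4, enqueue []
Visit 2, enqueue []

BFS order: [3, 0, 1, 4, 2]


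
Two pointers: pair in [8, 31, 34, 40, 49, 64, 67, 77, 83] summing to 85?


lo=0(8)+hi=8(83)=91
lo=0(8)+hi=7(77)=85

Yes: 8+77=85


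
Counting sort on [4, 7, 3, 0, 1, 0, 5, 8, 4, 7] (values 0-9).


Input: [4, 7, 3, 0, 1, 0, 5, 8, 4, 7]
Counts: [2, 1, 0, 1, 2, 1, 0, 2, 1, 0]

Sorted: [0, 0, 1, 3, 4, 4, 5, 7, 7, 8]


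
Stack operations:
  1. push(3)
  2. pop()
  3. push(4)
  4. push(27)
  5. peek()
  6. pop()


push(3) -> [3]
pop()->3, []
push(4) -> [4]
push(27) -> [4, 27]
peek()->27
pop()->27, [4]

Final stack: [4]


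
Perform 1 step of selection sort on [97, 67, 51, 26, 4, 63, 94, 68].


Initial: [97, 67, 51, 26, 4, 63, 94, 68]
Step 1: min=4 at 4
  Swap: [4, 67, 51, 26, 97, 63, 94, 68]

After 1 step: [4, 67, 51, 26, 97, 63, 94, 68]


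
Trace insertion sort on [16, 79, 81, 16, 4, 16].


Initial: [16, 79, 81, 16, 4, 16]
Insert 79: [16, 79, 81, 16, 4, 16]
Insert 81: [16, 79, 81, 16, 4, 16]
Insert 16: [16, 16, 79, 81, 4, 16]
Insert 4: [4, 16, 16, 79, 81, 16]
Insert 16: [4, 16, 16, 16, 79, 81]

Sorted: [4, 16, 16, 16, 79, 81]


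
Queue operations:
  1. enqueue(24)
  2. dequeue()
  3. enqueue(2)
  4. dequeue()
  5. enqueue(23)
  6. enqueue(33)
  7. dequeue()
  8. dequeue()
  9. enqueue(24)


enqueue(24) -> [24]
dequeue()->24, []
enqueue(2) -> [2]
dequeue()->2, []
enqueue(23) -> [23]
enqueue(33) -> [23, 33]
dequeue()->23, [33]
dequeue()->33, []
enqueue(24) -> [24]

Final queue: [24]


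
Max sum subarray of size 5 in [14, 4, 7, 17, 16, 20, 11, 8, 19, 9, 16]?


[0:5]: 58
[1:6]: 64
[2:7]: 71
[3:8]: 72
[4:9]: 74
[5:10]: 67
[6:11]: 63

Max: 74 at [4:9]


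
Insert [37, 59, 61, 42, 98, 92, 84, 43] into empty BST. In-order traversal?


Insert 37: root
Insert 59: R from 37
Insert 61: R from 37 -> R from 59
Insert 42: R from 37 -> L from 59
Insert 98: R from 37 -> R from 59 -> R from 61
Insert 92: R from 37 -> R from 59 -> R from 61 -> L from 98
Insert 84: R from 37 -> R from 59 -> R from 61 -> L from 98 -> L from 92
Insert 43: R from 37 -> L from 59 -> R from 42

In-order: [37, 42, 43, 59, 61, 84, 92, 98]


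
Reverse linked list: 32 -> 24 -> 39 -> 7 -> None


Step 1: curr=32, set curr.next=prev(None) | reversed so far: 32
Step 2: curr=24, set curr.next=prev(32) | reversed so far: 24 -> 32
Step 3: curr=39, set curr.next=prev(24) | reversed so far: 39 -> 24 -> 32
Step 4: curr=7, set curr.next=prev(39) | reversed so far: 7 -> 39 -> 24 -> 32

7 -> 39 -> 24 -> 32 -> None


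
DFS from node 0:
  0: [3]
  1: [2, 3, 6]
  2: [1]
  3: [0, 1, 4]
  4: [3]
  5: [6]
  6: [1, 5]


Visit 0, push [3]
Visit 3, push [4, 1]
Visit 1, push [6, 2]
Visit 2, push []
Visit 6, push [5]
Visit 5, push []
Visit 4, push []

DFS order: [0, 3, 1, 2, 6, 5, 4]


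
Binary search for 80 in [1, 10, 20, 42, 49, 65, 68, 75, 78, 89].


Step 1: lo=0, hi=9, mid=4, val=49
Step 2: lo=5, hi=9, mid=7, val=75
Step 3: lo=8, hi=9, mid=8, val=78
Step 4: lo=9, hi=9, mid=9, val=89

Not found


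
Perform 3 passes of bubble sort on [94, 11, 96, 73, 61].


Initial: [94, 11, 96, 73, 61]
Pass 1: [11, 94, 73, 61, 96] (3 swaps)
Pass 2: [11, 73, 61, 94, 96] (2 swaps)
Pass 3: [11, 61, 73, 94, 96] (1 swaps)

After 3 passes: [11, 61, 73, 94, 96]


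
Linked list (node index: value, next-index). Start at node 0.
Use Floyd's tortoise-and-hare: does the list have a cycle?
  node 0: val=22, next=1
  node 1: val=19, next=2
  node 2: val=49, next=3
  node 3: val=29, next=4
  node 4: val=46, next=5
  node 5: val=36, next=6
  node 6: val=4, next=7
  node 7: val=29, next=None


Floyd's tortoise (slow, +1) and hare (fast, +2):
  init: slow=0, fast=0
  step 1: slow=1, fast=2
  step 2: slow=2, fast=4
  step 3: slow=3, fast=6
  step 4: fast 6->7->None, no cycle

Cycle: no


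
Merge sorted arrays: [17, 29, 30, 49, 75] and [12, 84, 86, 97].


Take 12 from B
Take 17 from A
Take 29 from A
Take 30 from A
Take 49 from A
Take 75 from A

Merged: [12, 17, 29, 30, 49, 75, 84, 86, 97]


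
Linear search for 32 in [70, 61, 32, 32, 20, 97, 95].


i=0: 70!=32
i=1: 61!=32
i=2: 32==32 found!

Found at 2, 3 comps


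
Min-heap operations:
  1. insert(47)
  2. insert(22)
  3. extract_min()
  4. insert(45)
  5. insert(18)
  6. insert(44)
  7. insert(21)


insert(47) -> [47]
insert(22) -> [22, 47]
extract_min()->22, [47]
insert(45) -> [45, 47]
insert(18) -> [18, 47, 45]
insert(44) -> [18, 44, 45, 47]
insert(21) -> [18, 21, 45, 47, 44]

Final heap: [18, 21, 45, 47, 44]


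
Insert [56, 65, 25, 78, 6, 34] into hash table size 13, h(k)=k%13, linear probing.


Insert 56: h=4 -> slot 4
Insert 65: h=0 -> slot 0
Insert 25: h=12 -> slot 12
Insert 78: h=0, 1 probes -> slot 1
Insert 6: h=6 -> slot 6
Insert 34: h=8 -> slot 8

Table: [65, 78, None, None, 56, None, 6, None, 34, None, None, None, 25]
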